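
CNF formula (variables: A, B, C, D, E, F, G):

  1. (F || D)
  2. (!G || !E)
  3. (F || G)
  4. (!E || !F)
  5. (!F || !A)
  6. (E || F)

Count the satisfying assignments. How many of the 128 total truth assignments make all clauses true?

16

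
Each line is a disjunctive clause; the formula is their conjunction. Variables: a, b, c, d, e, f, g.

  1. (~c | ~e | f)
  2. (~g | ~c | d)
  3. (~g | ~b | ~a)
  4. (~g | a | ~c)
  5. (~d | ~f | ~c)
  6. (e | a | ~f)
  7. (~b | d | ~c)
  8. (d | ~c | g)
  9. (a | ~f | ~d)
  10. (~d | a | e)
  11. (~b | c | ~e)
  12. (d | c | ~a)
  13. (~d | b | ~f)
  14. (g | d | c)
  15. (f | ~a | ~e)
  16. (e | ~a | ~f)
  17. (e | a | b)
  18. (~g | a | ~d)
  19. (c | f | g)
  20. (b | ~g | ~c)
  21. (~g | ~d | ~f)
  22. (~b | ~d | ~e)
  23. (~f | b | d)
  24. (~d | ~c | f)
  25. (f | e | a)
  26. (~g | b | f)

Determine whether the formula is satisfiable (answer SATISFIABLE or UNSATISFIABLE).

d = True:
  f = True:
    propagation gives c=False, a=True, b=True, g=False; an empty clause results — contradiction.
  f = False:
    propagation gives c=False, g=True, a=True, b=False; an empty clause results — contradiction.
d = False:
  c = True:
    propagation gives g=False; an empty clause results — contradiction.
  c = False:
    b = True:
      propagation gives e=False, f=False; contradiction.
    b = False:
      propagation gives e=True, f=False; contradiction.
Every branch closes, so no satisfying assignment exists.

UNSATISFIABLE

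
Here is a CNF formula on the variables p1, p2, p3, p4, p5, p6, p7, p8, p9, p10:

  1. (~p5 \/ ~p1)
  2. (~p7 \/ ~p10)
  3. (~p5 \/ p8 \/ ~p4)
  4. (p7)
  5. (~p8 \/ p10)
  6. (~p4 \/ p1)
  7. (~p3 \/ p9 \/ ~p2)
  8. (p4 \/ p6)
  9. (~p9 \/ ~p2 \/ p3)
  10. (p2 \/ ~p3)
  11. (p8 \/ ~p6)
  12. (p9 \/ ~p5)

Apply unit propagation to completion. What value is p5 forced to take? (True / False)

(p7) is a unit clause: p7 = True.
(~p7 \/ ~p10) with p7 = True leaves only ~p10, so p10 = False.
In (p10 \/ ~p8), p10 is now false; ~p8 must hold, so p8 = False.
(p8 \/ ~p6): since p8 = False, the clause reduces to (~p6). p6 = False.
In (p4 \/ p6), p6 is now false; p4 must hold, so p4 = True.
From (~p5 \/ ~p4 \/ p8) and p8 = False, p4 = True: p5 = False.

False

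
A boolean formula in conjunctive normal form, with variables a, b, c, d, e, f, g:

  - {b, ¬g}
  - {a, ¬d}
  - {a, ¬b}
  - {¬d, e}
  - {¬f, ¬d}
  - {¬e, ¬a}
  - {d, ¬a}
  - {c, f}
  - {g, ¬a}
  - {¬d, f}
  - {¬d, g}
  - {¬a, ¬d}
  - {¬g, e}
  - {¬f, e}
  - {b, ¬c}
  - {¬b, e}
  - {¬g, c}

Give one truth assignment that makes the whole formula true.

Branch on a: take a = False.
  then d is forced to False.
  then b is forced to False.
  then g is forced to False.
  then c is forced to False.
  then f is forced to True.
  then e is forced to True.
Check each clause:
  1. {b, ¬g} — ¬g is true.
  2. {¬d, a} — ¬d is true.
  3. {a, ¬b} — ¬b is true.
  4. {¬d, e} — ¬d is true.
  5. {¬d, ¬f} — ¬d is true.
  6. {¬e, ¬a} — ¬a is true.
  7. {d, ¬a} — ¬a is true.
  8. {c, f} — f is true.
  9. {g, ¬a} — ¬a is true.
  10. {f, ¬d} — ¬d is true.
  11. {¬d, g} — ¬d is true.
  12. {¬d, ¬a} — ¬d is true.
  13. {¬g, e} — ¬g is true.
  14. {¬f, e} — e is true.
  15. {b, ¬c} — ¬c is true.
  16. {¬b, e} — e is true.
  17. {c, ¬g} — ¬g is true.

a = False, b = False, c = False, d = False, e = True, f = True, g = False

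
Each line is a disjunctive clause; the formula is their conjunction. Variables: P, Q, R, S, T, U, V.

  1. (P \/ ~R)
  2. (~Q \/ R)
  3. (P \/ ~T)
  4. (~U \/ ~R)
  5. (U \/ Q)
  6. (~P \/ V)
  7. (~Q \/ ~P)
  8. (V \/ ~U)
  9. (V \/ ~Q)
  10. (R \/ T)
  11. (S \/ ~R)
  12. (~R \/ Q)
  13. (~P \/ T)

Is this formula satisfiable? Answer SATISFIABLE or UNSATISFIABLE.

V occurs only positively in the remaining clauses — set V = True.
Branch on P: take P = True.
  then Q is forced to False.
  then U is forced to True.
  then R is forced to False.
  then T is forced to True.
S is now unconstrained; take S = False.
So P=True, Q=False, R=False, S=False, T=True, U=True, V=True is a satisfying assignment.

SATISFIABLE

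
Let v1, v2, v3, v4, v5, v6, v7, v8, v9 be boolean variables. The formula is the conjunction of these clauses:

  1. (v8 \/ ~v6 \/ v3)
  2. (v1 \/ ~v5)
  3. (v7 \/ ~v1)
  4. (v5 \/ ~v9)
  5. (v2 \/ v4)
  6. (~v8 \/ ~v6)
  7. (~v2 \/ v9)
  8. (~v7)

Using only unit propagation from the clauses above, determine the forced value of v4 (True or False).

True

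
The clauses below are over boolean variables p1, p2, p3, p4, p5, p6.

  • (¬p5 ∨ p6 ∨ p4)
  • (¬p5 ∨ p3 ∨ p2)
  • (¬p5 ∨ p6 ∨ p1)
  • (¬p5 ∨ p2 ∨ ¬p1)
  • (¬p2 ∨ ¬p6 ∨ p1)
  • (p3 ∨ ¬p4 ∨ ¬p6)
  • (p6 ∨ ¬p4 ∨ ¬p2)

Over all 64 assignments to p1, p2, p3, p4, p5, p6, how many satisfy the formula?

Case analysis on p6 and p2:
  p6=1, p2=1: p5 free; 3 ways for (p1,p3,p4) × 2^1 = 6.
  p6=1, p2=0: 8 of the 16 assignments to (p1,p3,p4,p5) work.
  p6=0, p2=1: remaining (p1,p3,p4,p5) ∈ {(0,0,0,0); (0,1,0,0); (1,0,0,0); (1,1,0,0)} — 4.
  p6=0, p2=0: forces p5=0; p1, p3, p4 free → 2^3 = 8.
Total: 6 + 8 + 4 + 8 = 26.

26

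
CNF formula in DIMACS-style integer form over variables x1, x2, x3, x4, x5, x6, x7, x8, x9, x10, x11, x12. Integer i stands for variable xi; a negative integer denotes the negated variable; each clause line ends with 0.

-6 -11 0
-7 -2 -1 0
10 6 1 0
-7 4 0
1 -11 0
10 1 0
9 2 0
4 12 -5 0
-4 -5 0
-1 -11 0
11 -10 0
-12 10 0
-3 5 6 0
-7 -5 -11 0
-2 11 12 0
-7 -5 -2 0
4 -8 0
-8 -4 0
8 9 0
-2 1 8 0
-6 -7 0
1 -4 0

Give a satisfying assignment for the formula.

x1=True, x2=False, x3=False, x4=True, x5=False, x6=True, x7=False, x8=False, x9=True, x10=False, x11=False, x12=False

Check each clause:
  1. (~x11 | ~x6) — ~x11 is true.
  2. (~x2 | ~x1 | ~x7) — ~x7 is true.
  3. (x6 | x1 | x10) — x1 is true.
  4. (x4 | ~x7) — ~x7 is true.
  5. (~x11 | x1) — x1 is true.
  6. (x10 | x1) — x1 is true.
  7. (x9 | x2) — x9 is true.
  8. (x12 | ~x5 | x4) — ~x5 is true.
  9. (~x4 | ~x5) — ~x5 is true.
  10. (~x11 | ~x1) — ~x11 is true.
  11. (x11 | ~x10) — ~x10 is true.
  12. (~x12 | x10) — ~x12 is true.
  13. (x5 | x6 | ~x3) — ~x3 is true.
  14. (~x7 | ~x11 | ~x5) — ~x7 is true.
  15. (x11 | x12 | ~x2) — ~x2 is true.
  16. (~x5 | ~x2 | ~x7) — ~x7 is true.
  17. (~x8 | x4) — ~x8 is true.
  18. (~x8 | ~x4) — ~x8 is true.
  19. (x9 | x8) — x9 is true.
  20. (x8 | ~x2 | x1) — x1 is true.
  21. (~x7 | ~x6) — ~x7 is true.
  22. (x1 | ~x4) — x1 is true.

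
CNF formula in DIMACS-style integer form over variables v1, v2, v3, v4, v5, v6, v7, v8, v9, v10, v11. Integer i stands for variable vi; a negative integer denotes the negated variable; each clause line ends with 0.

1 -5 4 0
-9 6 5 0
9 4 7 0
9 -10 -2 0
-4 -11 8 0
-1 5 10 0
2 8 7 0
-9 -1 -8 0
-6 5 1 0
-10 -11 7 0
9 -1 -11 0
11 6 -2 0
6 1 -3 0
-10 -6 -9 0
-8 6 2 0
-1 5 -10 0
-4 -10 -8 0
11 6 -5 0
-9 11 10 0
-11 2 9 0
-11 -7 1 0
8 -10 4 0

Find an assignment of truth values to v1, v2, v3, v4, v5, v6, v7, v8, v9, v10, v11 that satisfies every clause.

v1=False, v2=True, v3=False, v4=True, v5=True, v6=True, v7=False, v8=True, v9=False, v10=False, v11=True

v3 occurs only negated in the remaining clauses — set v3 = False.
Branch on v1: take v1 = False.
For the remaining variables, v2 = True, v4 = True, v5 = True, v6 = True, v7 = False, v8 = True, v9 = False, v10 = False, v11 = True works.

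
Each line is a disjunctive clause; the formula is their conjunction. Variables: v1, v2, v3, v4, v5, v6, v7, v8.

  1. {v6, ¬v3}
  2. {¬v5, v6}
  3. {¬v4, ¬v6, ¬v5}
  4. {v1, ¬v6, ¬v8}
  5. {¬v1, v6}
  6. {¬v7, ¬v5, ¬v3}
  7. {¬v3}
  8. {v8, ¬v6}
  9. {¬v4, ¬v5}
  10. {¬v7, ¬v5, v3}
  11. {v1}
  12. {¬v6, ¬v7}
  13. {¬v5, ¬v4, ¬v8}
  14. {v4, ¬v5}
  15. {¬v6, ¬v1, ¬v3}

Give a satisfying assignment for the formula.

Unit propagation: (¬v3) forces v3 = False.
Unit propagation: (v1) forces v1 = True.
The clause (v6) is unit: v6 must be True.
Unit propagation: (v8) forces v8 = True.
The clause (¬v7) is unit: v7 must be False.
Pure literal: v5 appears only negated; assign v5 = False.
v2, v4 are now unconstrained; take v2 = False, v4 = True.
Every clause has at least one true literal under this assignment.

v1 = True  v2 = False  v3 = False  v4 = True  v5 = False  v6 = True  v7 = False  v8 = True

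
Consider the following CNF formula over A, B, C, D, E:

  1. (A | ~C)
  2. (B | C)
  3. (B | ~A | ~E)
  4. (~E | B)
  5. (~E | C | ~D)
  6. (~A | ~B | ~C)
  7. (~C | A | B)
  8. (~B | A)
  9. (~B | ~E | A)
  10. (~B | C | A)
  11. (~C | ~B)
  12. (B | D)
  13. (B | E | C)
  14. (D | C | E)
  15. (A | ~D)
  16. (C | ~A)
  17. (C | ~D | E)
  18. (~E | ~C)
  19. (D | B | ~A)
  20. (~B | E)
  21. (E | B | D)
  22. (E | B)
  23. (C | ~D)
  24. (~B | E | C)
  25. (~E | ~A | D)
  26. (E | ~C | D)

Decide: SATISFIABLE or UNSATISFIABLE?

B = True:
  propagation gives A=True, C=False; an empty clause results — contradiction.
B = False:
  propagation gives C=True, A=True, E=False; an empty clause results — contradiction.
Every branch closes, so no satisfying assignment exists.

UNSATISFIABLE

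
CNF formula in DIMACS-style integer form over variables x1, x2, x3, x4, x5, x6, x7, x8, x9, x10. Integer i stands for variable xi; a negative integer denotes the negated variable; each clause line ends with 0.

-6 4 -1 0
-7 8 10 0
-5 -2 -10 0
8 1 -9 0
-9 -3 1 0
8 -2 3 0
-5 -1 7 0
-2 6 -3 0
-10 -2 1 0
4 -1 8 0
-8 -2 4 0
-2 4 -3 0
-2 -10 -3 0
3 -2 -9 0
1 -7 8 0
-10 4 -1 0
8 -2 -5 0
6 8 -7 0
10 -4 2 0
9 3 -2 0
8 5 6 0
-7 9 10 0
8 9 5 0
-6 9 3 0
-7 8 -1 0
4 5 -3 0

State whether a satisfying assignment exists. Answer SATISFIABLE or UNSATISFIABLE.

SATISFIABLE

Set x1 = True and propagate.
Set x2 = True and propagate.
For the remaining variables, x3 = True, x4 = True, x5 = False, x6 = True, x7 = True, x8 = True, x9 = True, x10 = False works.
So x1=1, x2=1, x3=1, x4=1, x5=0, x6=1, x7=1, x8=1, x9=1, x10=0 is a satisfying assignment.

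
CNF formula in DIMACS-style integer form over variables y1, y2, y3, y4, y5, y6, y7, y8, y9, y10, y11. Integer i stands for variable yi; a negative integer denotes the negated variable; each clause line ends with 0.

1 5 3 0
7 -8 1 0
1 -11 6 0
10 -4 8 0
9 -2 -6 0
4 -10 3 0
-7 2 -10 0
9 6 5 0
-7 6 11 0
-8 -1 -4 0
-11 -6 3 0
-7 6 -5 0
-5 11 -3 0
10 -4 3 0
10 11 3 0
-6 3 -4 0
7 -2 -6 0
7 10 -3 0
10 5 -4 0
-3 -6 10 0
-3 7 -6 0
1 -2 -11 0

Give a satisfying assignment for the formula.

y9 occurs only positively in the remaining clauses — set y9 = True.
Set y1 = True and propagate.
Try y2 = True.
For the remaining variables, y3 = False, y4 = False, y5 = False, y6 = False, y7 = True, y8 = True, y10 = False, y11 = True works.
Every clause has at least one true literal under this assignment.

y1=1, y2=1, y3=0, y4=0, y5=0, y6=0, y7=1, y8=1, y9=1, y10=0, y11=1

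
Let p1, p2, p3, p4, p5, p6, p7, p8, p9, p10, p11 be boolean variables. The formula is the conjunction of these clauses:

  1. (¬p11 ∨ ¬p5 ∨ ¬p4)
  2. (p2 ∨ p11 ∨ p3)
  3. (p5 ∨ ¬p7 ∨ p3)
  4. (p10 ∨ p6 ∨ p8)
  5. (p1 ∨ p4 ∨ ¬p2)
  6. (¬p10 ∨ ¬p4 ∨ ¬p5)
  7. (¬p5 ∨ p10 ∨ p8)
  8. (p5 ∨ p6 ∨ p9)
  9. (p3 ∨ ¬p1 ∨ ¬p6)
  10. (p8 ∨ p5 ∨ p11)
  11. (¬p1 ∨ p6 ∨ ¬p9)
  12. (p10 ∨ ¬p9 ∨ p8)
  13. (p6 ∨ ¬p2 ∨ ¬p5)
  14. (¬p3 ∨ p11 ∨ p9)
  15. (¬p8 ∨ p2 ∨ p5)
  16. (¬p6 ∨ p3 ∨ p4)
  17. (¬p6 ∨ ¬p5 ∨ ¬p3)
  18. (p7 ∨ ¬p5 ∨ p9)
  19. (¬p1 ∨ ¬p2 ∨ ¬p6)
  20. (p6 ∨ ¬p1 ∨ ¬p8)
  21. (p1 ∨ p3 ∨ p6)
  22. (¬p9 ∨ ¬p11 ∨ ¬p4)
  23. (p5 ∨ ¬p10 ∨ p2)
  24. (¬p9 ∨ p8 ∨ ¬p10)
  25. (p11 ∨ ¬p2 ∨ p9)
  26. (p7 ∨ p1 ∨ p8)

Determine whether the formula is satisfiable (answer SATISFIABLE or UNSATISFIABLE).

SATISFIABLE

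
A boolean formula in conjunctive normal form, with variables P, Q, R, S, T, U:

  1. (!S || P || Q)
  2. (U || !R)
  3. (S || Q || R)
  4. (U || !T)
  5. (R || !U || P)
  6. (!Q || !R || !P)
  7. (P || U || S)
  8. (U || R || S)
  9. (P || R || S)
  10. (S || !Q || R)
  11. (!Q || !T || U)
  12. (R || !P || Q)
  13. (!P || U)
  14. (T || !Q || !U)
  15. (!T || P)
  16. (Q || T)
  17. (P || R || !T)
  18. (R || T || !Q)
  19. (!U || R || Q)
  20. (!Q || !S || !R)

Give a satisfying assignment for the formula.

P=True, Q=False, R=True, S=True, T=True, U=True

Check each clause:
  1. (Q || !S || P) — P is true.
  2. (!R || U) — U is true.
  3. (S || Q || R) — R is true.
  4. (!T || U) — U is true.
  5. (!U || R || P) — P is true.
  6. (!R || !Q || !P) — !Q is true.
  7. (S || U || P) — P is true.
  8. (S || U || R) — R is true.
  9. (R || P || S) — P is true.
  10. (R || !Q || S) — R is true.
  11. (!Q || !T || U) — U is true.
  12. (R || Q || !P) — R is true.
  13. (!P || U) — U is true.
  14. (T || !U || !Q) — T is true.
  15. (!T || P) — P is true.
  16. (T || Q) — T is true.
  17. (!T || P || R) — P is true.
  18. (!Q || R || T) — R is true.
  19. (Q || !U || R) — R is true.
  20. (!R || !S || !Q) — !Q is true.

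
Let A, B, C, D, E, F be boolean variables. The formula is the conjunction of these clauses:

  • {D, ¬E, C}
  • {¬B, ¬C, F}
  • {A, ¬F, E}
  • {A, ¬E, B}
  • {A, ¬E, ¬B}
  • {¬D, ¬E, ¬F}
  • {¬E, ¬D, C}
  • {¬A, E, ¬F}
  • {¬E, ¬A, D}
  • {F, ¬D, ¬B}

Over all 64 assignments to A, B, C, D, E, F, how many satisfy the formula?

11

Split on E, then A.
  E=T, A=T: remaining (B,C,D,F) ∈ {(F,T,T,F)} — 1.
  E=T, A=F: a clause becomes empty — 0.
  E=F, A=T: 5 of the 16 assignments to (B,C,D,F) work.
  E=F, A=F: 5 of the 16 assignments to (B,C,D,F) work.
Total: 1 + 0 + 5 + 5 = 11.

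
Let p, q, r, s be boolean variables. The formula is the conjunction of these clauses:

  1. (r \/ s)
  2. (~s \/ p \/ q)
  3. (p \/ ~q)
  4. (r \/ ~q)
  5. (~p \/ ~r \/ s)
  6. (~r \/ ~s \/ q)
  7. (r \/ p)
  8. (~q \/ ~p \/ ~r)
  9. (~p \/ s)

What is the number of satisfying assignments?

Satisfying assignments:
  p=F q=F r=T s=F
  p=T q=F r=F s=T
That's 2 in total.

2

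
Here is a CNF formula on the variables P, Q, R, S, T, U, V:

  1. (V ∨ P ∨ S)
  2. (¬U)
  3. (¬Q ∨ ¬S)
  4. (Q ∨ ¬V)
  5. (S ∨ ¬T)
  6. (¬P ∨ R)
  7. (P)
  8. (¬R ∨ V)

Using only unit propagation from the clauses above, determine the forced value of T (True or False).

Unit clause (¬U) sets U = False.
(P) is a unit clause: P = True.
(R ∨ ¬P): since P = True, the clause reduces to (R). R = True.
In (¬R ∨ V), ¬R is now false; V must hold, so V = True.
From (Q ∨ ¬V) and V = True: Q = True.
(¬S ∨ ¬Q) with Q = True leaves only ¬S, so S = False.
(¬T ∨ S) with S = False leaves only ¬T, so T = False.

False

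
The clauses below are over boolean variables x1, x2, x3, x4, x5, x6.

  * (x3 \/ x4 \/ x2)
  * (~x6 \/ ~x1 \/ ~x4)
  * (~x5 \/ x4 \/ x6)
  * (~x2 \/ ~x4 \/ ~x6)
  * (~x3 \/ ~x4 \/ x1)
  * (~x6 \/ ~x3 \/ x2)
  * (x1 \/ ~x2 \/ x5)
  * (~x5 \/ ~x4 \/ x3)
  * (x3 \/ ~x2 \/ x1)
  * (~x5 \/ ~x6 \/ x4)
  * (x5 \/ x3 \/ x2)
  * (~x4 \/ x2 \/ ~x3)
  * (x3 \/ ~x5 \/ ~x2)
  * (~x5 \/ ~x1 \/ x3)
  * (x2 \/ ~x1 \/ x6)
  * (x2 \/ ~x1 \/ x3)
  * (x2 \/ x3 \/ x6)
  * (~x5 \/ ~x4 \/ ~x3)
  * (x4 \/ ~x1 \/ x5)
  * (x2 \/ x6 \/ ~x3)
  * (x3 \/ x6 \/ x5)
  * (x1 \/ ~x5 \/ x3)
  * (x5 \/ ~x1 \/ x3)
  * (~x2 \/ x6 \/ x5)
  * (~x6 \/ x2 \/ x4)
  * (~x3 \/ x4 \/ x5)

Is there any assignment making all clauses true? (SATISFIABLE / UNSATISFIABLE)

UNSATISFIABLE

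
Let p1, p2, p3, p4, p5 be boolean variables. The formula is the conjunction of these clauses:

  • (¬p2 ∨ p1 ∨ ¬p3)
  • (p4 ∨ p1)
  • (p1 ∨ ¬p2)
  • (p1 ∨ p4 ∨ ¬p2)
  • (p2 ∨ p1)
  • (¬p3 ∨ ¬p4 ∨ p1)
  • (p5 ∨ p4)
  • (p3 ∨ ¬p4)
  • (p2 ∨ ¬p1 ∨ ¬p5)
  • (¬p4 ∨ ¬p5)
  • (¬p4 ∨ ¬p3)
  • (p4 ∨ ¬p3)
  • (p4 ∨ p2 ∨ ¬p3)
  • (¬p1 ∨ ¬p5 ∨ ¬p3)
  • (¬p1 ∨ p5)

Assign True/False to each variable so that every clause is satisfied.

p1=T, p2=T, p3=F, p4=F, p5=T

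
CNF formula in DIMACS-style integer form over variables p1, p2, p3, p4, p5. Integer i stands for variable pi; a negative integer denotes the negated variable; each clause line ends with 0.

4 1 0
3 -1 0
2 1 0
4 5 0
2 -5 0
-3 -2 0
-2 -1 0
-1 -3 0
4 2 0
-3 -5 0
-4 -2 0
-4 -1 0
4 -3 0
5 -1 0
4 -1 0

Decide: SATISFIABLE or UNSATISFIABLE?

UNSATISFIABLE

p1 = True:
  propagation gives p3=True; an empty clause results — contradiction.
p1 = False:
  propagation gives p4=True, p2=True; an empty clause results — contradiction.
Every branch closes, so no satisfying assignment exists.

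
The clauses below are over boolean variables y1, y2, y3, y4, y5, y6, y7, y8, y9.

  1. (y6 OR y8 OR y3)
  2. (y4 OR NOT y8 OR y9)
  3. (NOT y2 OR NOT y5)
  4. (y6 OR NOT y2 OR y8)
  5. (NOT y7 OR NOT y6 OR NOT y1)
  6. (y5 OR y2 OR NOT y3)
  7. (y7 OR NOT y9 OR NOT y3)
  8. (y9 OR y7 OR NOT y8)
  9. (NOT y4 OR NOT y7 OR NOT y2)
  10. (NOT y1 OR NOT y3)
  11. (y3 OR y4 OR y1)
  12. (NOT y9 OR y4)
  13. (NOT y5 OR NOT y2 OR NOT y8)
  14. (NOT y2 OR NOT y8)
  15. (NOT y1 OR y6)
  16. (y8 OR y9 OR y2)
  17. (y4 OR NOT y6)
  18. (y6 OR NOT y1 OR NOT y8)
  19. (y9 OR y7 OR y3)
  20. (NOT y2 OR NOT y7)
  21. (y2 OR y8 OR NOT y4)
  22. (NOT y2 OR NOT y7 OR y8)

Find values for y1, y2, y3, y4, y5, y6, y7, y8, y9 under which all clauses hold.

y1 = False, y2 = True, y3 = False, y4 = True, y5 = False, y6 = True, y7 = False, y8 = False, y9 = True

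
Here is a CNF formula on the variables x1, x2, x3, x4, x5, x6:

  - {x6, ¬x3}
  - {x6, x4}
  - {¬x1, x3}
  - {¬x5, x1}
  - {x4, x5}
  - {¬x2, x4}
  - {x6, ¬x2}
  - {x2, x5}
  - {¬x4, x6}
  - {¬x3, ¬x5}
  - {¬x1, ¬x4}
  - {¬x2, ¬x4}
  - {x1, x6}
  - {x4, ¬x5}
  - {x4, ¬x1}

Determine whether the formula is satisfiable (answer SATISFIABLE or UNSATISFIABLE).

UNSATISFIABLE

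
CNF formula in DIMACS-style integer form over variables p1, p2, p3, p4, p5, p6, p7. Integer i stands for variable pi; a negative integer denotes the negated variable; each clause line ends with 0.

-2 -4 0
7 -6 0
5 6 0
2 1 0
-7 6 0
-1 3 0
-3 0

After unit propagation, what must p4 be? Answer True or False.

(!p3) is a unit clause: p3 = False.
(!p1 || p3) with p3 = False leaves only !p1, so p1 = False.
From (p2 || p1) and p1 = False: p2 = True.
(!p2 || !p4): since p2 = True, the clause reduces to (!p4). p4 = False.

False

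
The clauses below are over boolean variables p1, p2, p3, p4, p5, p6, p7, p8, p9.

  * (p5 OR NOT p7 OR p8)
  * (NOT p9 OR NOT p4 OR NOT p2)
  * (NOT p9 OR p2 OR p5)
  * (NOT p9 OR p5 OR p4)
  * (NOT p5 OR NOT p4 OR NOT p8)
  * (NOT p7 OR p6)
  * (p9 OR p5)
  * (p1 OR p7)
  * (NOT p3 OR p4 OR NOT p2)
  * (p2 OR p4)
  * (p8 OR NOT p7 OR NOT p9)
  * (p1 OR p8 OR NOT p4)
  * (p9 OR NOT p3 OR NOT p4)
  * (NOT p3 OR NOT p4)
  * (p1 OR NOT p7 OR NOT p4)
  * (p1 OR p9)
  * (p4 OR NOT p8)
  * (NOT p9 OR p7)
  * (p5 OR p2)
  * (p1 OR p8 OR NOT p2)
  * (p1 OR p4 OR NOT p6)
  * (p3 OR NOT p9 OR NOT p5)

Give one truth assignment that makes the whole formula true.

Pure literal: p1 appears only positively; assign p1 = True.
Try p2 = False.
  then p4 is forced to True.
  then p3 is forced to False.
  then p5 is forced to True.
  then p8 is forced to False.
  then p9 is forced to False.
For the remaining variables, p6 = False, p7 = False works.

p1 = True, p2 = False, p3 = False, p4 = True, p5 = True, p6 = False, p7 = False, p8 = False, p9 = False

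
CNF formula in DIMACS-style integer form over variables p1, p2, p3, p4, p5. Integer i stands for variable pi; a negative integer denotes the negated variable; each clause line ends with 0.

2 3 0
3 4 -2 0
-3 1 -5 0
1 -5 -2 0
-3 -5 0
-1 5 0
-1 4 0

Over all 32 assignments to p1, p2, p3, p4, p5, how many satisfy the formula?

6

The models are:
  p1=F p2=F p3=T p4=F p5=F
  p1=F p2=F p3=T p4=T p5=F
  p1=F p2=T p3=F p4=T p5=F
  p1=F p2=T p3=T p4=F p5=F
  p1=F p2=T p3=T p4=T p5=F
  p1=T p2=T p3=F p4=T p5=T
That's 6 in total.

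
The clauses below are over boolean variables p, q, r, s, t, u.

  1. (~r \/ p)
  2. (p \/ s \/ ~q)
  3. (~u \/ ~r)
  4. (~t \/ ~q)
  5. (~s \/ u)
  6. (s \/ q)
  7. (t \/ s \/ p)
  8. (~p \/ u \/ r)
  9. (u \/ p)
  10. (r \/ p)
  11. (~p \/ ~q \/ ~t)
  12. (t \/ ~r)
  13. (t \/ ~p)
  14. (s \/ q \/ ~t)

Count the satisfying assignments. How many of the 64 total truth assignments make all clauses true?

1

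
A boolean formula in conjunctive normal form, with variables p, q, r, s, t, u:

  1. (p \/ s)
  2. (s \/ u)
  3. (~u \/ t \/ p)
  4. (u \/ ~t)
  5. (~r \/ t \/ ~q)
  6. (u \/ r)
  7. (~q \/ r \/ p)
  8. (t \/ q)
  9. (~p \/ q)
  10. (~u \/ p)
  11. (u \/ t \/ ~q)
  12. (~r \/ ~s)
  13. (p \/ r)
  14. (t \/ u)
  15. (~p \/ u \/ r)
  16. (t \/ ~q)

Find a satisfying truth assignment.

p=T, q=T, r=T, s=F, t=T, u=T

Try p = True.
  then q is forced to True.
  then t is forced to True.
  then u is forced to True.
For the remaining variables, r = True, s = False works.
Every clause has at least one true literal under this assignment.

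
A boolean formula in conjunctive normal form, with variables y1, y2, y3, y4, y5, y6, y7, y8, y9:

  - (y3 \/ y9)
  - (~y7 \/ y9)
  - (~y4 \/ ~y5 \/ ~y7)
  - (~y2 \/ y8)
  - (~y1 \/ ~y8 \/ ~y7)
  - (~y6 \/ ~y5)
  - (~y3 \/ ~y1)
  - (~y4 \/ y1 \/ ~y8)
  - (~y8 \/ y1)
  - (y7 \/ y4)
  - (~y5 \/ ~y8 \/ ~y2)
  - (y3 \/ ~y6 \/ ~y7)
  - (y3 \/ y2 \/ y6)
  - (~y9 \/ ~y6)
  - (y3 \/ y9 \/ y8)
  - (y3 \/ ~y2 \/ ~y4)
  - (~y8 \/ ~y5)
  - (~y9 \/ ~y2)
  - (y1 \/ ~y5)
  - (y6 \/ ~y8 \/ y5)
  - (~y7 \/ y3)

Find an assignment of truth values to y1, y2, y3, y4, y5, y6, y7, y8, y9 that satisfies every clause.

Set y1 = False and propagate.
  then y8 is forced to False.
  then y2 is forced to False.
  then y5 is forced to False.
Branch on y3: take y3 = True.
For the remaining variables, y4 = True, y6 = True, y7 = False, y9 = False works.
Every clause has at least one true literal under this assignment.

y1=False, y2=False, y3=True, y4=True, y5=False, y6=True, y7=False, y8=False, y9=False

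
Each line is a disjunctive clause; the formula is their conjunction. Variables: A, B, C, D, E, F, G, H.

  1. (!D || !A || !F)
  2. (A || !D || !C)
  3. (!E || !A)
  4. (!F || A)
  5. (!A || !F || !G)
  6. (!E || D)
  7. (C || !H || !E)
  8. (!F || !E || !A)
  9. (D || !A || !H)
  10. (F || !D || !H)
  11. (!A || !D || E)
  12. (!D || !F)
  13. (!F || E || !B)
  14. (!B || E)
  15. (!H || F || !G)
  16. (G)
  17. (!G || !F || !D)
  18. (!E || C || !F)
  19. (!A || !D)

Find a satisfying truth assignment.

A = F, B = F, C = F, D = T, E = F, F = F, G = T, H = F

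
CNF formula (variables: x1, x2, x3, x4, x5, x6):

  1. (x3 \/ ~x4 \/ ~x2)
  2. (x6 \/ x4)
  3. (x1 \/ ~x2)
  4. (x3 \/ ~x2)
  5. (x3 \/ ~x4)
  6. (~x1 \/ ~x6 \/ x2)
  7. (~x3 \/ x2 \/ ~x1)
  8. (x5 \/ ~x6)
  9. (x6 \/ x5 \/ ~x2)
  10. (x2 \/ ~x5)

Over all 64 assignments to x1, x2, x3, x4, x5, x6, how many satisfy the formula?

4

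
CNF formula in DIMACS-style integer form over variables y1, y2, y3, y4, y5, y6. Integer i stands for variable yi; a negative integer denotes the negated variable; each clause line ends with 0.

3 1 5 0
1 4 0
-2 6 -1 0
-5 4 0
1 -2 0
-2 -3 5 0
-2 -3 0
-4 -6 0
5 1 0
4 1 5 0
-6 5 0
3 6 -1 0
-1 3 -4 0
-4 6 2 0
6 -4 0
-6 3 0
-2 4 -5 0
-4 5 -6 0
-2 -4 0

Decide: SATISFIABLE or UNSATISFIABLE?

SATISFIABLE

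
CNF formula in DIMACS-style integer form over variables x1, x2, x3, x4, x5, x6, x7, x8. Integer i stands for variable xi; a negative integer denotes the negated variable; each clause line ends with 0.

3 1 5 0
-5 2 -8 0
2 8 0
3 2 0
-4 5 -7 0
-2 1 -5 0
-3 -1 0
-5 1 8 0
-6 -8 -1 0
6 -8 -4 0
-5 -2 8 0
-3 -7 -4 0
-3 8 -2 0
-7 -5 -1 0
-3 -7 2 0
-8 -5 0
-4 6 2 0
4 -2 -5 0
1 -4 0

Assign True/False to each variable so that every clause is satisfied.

x1 = F, x2 = F, x3 = T, x4 = F, x5 = F, x6 = T, x7 = F, x8 = T

x7 occurs only negated in the remaining clauses — set x7 = False.
Set x1 = False and propagate.
  then x4 is forced to False.
Try x2 = False.
  then x8 is forced to True.
  then x5 is forced to False.
  then x3 is forced to True.
x6 is now unconstrained; take x6 = True.
Every clause has at least one true literal under this assignment.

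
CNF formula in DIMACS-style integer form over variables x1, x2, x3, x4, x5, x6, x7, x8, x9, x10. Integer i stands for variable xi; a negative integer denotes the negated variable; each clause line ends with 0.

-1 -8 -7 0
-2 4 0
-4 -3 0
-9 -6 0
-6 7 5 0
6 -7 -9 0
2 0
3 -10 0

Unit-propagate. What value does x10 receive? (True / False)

Unit clause (x2) sets x2 = True.
(¬x2 ∨ x4): since x2 = True, the clause reduces to (x4). x4 = True.
(¬x4 ∨ ¬x3) with x4 = True leaves only ¬x3, so x3 = False.
In (¬x10 ∨ x3), x3 is now false; ¬x10 must hold, so x10 = False.

False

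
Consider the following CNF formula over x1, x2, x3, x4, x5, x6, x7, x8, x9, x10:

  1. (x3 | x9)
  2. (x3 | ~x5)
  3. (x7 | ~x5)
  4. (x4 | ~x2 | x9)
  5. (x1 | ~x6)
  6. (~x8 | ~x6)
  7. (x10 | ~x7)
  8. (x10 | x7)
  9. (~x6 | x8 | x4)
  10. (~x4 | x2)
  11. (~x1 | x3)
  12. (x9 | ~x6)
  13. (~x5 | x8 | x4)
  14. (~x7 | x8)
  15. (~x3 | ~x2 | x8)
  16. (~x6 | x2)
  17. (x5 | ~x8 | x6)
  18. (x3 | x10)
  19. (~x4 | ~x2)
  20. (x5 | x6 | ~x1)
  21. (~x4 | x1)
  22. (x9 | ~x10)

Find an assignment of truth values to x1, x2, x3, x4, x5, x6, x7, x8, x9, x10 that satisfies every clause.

x9 occurs only positively in the remaining clauses — set x9 = True.
Set x1 = False and propagate.
  then x6 is forced to False.
  then x4 is forced to False.
Try x2 = True.
Try x3 = True.
  then x8 is forced to True.
  then x5 is forced to True.
  then x7 is forced to True.
  then x10 is forced to True.

x1=F  x2=T  x3=T  x4=F  x5=T  x6=F  x7=T  x8=T  x9=T  x10=T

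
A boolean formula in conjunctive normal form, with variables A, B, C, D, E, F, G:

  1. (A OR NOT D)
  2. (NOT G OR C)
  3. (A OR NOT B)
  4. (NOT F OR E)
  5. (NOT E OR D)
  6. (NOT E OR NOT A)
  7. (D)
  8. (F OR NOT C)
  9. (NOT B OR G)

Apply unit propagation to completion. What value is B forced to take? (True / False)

False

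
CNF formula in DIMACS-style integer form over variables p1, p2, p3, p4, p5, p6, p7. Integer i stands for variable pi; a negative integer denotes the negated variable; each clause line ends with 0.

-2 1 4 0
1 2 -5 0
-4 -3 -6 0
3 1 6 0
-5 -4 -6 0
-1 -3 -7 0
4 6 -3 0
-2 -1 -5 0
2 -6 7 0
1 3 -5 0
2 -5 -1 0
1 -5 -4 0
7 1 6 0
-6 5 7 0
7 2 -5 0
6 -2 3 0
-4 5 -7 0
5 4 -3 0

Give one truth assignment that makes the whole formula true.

p1 = T, p2 = T, p3 = T, p4 = T, p5 = F, p6 = F, p7 = F

Try p1 = True.
Set p2 = True and propagate.
  then p5 is forced to False.
Branch on p3: take p3 = True.
  then p7 is forced to False.
  then p6 is forced to False.
  then p4 is forced to True.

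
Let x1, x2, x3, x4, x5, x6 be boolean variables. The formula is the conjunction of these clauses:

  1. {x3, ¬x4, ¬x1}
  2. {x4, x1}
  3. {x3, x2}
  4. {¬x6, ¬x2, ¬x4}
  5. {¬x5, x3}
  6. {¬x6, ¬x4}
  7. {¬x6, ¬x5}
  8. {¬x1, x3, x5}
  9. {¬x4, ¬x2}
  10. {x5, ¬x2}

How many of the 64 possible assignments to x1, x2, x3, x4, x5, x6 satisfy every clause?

8

Split on x4, then x2.
  x4=1, x2=1: a clause becomes empty — 0.
  x4=1, x2=0: remaining (x1,x3,x5,x6) ∈ {(0,1,0,0); (0,1,1,0); (1,1,0,0); (1,1,1,0)} — 4.
  x4=0, x2=1: remaining (x1,x3,x5,x6) ∈ {(1,1,1,0)} — 1.
  x4=0, x2=0: remaining (x1,x3,x5,x6) ∈ {(1,1,0,0); (1,1,0,1); (1,1,1,0)} — 3.
Total: 0 + 4 + 1 + 3 = 8.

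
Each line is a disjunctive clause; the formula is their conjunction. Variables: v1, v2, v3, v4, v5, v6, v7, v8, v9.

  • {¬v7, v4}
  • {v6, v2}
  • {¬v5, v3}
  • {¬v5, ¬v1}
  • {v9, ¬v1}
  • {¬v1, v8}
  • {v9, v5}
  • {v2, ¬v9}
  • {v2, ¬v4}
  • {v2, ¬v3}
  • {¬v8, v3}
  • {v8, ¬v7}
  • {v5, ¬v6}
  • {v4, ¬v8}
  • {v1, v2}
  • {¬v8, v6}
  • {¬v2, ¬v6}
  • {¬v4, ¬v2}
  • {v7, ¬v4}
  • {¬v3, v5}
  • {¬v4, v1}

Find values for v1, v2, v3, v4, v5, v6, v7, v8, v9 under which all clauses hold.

v1 = F, v2 = T, v3 = F, v4 = F, v5 = F, v6 = F, v7 = F, v8 = F, v9 = T

Check each clause:
  1. {¬v7, v4} — ¬v7 is true.
  2. {v2, v6} — v2 is true.
  3. {v3, ¬v5} — ¬v5 is true.
  4. {¬v5, ¬v1} — ¬v5 is true.
  5. {v9, ¬v1} — v9 is true.
  6. {v8, ¬v1} — ¬v1 is true.
  7. {v5, v9} — v9 is true.
  8. {¬v9, v2} — v2 is true.
  9. {v2, ¬v4} — v2 is true.
  10. {v2, ¬v3} — v2 is true.
  11. {¬v8, v3} — ¬v8 is true.
  12. {¬v7, v8} — ¬v7 is true.
  13. {¬v6, v5} — ¬v6 is true.
  14. {v4, ¬v8} — ¬v8 is true.
  15. {v1, v2} — v2 is true.
  16. {¬v8, v6} — ¬v8 is true.
  17. {¬v6, ¬v2} — ¬v6 is true.
  18. {¬v4, ¬v2} — ¬v4 is true.
  19. {¬v4, v7} — ¬v4 is true.
  20. {v5, ¬v3} — ¬v3 is true.
  21. {¬v4, v1} — ¬v4 is true.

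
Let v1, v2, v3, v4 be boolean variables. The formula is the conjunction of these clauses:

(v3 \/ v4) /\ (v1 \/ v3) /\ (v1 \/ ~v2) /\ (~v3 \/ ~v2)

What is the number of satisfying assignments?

Satisfying assignments:
  v1=F v2=F v3=T v4=F
  v1=F v2=F v3=T v4=T
  v1=T v2=F v3=F v4=T
  v1=T v2=F v3=T v4=F
  v1=T v2=F v3=T v4=T
  v1=T v2=T v3=F v4=T
That's 6 in total.

6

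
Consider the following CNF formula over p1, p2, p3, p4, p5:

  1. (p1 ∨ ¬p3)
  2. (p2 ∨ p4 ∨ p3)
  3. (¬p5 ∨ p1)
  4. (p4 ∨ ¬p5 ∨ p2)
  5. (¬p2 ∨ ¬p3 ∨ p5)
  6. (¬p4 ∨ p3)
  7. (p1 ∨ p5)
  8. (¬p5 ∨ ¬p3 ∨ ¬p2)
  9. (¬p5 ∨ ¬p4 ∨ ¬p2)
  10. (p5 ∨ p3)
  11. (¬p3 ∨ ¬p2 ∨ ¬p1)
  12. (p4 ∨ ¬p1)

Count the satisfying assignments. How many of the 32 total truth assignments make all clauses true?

2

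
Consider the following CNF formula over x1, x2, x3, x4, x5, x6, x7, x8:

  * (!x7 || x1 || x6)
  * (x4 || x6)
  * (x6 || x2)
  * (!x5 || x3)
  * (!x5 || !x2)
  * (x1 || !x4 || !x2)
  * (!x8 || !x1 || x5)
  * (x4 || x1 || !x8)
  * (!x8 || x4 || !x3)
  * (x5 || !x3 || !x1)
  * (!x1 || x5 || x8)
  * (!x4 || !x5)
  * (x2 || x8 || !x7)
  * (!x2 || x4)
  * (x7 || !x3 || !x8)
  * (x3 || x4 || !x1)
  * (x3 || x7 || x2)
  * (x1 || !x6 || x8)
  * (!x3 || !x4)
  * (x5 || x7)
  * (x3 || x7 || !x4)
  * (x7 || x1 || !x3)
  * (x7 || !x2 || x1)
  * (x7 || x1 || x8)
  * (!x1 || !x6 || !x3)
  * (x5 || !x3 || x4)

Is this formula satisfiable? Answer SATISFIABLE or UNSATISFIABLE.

Set x1 = False and propagate.
Try x2 = False.
  then x6 is forced to True.
  then x8 is forced to True.
  then x4 is forced to True.
  then x5 is forced to False.
  then x3 is forced to False.
  then x7 is forced to True.
So x1=False, x2=False, x3=False, x4=True, x5=False, x6=True, x7=True, x8=True is a satisfying assignment.

SATISFIABLE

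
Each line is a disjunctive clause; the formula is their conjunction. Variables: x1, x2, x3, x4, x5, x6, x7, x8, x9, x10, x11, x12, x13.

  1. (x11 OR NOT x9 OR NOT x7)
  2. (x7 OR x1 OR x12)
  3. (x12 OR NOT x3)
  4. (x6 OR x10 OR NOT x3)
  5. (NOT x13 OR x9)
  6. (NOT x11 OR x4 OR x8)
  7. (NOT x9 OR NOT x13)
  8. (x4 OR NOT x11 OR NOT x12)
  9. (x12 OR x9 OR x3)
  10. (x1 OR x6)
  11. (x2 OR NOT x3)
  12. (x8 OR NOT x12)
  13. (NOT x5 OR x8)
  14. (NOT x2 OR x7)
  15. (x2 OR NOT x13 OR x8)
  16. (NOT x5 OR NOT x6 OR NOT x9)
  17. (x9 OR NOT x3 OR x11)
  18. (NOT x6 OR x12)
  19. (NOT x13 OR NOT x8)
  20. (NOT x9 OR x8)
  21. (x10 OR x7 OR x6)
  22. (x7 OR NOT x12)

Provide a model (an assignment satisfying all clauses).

x1=1  x2=0  x3=0  x4=1  x5=0  x6=0  x7=0  x8=1  x9=1  x10=1  x11=0  x12=0  x13=0

Pure literal: x1 appears only positively; assign x1 = True.
x4 occurs only positively in the remaining clauses — set x4 = True.
Try x2 = False.
  then x3 is forced to False.
For the remaining variables, x5 = False, x6 = False, x7 = False, x8 = True, x9 = True, x10 = True, x11 = False, x12 = False, x13 = False works.
Check each clause:
  1. (NOT x9 OR x11 OR NOT x7) — NOT x7 is true.
  2. (x12 OR x1 OR x7) — x1 is true.
  3. (NOT x3 OR x12) — NOT x3 is true.
  4. (NOT x3 OR x6 OR x10) — x10 is true.
  5. (NOT x13 OR x9) — x9 is true.
  6. (x4 OR NOT x11 OR x8) — x8 is true.
  7. (NOT x13 OR NOT x9) — NOT x13 is true.
  8. (x4 OR NOT x11 OR NOT x12) — NOT x12 is true.
  9. (x3 OR x12 OR x9) — x9 is true.
  10. (x6 OR x1) — x1 is true.
  11. (NOT x3 OR x2) — NOT x3 is true.
  12. (x8 OR NOT x12) — x8 is true.
  13. (NOT x5 OR x8) — x8 is true.
  14. (x7 OR NOT x2) — NOT x2 is true.
  15. (x8 OR NOT x13 OR x2) — x8 is true.
  16. (NOT x9 OR NOT x6 OR NOT x5) — NOT x6 is true.
  17. (x9 OR x11 OR NOT x3) — x9 is true.
  18. (x12 OR NOT x6) — NOT x6 is true.
  19. (NOT x13 OR NOT x8) — NOT x13 is true.
  20. (NOT x9 OR x8) — x8 is true.
  21. (x7 OR x6 OR x10) — x10 is true.
  22. (x7 OR NOT x12) — NOT x12 is true.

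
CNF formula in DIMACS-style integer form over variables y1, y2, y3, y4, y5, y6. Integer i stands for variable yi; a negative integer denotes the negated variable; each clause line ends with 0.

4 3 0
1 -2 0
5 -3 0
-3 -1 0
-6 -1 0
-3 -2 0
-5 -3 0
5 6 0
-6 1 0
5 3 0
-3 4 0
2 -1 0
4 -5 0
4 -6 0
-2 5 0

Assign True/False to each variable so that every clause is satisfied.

y1=0  y2=0  y3=0  y4=1  y5=1  y6=0

Pure literal: y4 appears only positively; assign y4 = True.
Try y1 = False.
  then y2 is forced to False.
  then y6 is forced to False.
  then y5 is forced to True.
  then y3 is forced to False.
Check each clause:
  1. {y3, y4} — y4 is true.
  2. {y1, ¬y2} — ¬y2 is true.
  3. {y5, ¬y3} — ¬y3 is true.
  4. {¬y1, ¬y3} — ¬y3 is true.
  5. {¬y6, ¬y1} — ¬y6 is true.
  6. {¬y3, ¬y2} — ¬y3 is true.
  7. {¬y3, ¬y5} — ¬y3 is true.
  8. {y6, y5} — y5 is true.
  9. {y1, ¬y6} — ¬y6 is true.
  10. {y3, y5} — y5 is true.
  11. {y4, ¬y3} — y4 is true.
  12. {y2, ¬y1} — ¬y1 is true.
  13. {y4, ¬y5} — y4 is true.
  14. {y4, ¬y6} — ¬y6 is true.
  15. {¬y2, y5} — y5 is true.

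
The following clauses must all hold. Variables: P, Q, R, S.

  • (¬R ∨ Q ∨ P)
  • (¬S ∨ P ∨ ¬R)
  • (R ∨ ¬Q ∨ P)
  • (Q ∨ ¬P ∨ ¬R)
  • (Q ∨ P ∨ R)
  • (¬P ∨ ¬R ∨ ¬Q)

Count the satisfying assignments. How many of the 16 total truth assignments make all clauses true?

Satisfying assignments:
  P=0 Q=1 R=1 S=0
  P=1 Q=0 R=0 S=0
  P=1 Q=0 R=0 S=1
  P=1 Q=1 R=0 S=0
  P=1 Q=1 R=0 S=1
That's 5 in total.

5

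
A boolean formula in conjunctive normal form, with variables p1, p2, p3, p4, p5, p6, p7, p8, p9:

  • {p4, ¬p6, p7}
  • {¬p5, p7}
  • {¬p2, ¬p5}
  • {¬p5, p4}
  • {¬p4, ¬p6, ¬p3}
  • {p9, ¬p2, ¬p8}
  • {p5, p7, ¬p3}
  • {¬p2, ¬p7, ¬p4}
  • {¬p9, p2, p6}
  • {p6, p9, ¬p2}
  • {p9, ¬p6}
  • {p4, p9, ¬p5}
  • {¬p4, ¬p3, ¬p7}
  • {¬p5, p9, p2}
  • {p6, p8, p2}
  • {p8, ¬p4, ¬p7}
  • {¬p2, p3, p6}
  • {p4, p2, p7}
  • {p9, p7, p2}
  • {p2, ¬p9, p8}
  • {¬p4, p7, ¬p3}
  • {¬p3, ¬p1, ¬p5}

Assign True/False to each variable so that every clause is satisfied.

p1=T  p2=F  p3=F  p4=F  p5=F  p6=F  p7=T  p8=T  p9=F

Try p1 = True.
Branch on p2: take p2 = False.
Try p3 = False.
The remaining clauses are satisfied by p4 = False, p5 = False, p6 = False, p7 = True, p8 = True, p9 = False.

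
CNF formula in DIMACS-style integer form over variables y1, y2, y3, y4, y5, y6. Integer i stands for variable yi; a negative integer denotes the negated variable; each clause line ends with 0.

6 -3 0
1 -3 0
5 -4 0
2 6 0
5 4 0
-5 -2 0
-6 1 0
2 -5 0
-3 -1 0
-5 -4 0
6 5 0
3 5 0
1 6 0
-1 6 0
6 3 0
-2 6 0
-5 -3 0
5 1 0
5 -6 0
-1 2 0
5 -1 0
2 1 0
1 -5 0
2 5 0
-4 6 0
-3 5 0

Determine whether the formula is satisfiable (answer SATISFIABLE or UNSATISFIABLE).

y5 = True:
  propagation gives y2=False; an empty clause results — contradiction.
y5 = False:
  propagation gives y4=False; an empty clause results — contradiction.
Every branch closes, so no satisfying assignment exists.

UNSATISFIABLE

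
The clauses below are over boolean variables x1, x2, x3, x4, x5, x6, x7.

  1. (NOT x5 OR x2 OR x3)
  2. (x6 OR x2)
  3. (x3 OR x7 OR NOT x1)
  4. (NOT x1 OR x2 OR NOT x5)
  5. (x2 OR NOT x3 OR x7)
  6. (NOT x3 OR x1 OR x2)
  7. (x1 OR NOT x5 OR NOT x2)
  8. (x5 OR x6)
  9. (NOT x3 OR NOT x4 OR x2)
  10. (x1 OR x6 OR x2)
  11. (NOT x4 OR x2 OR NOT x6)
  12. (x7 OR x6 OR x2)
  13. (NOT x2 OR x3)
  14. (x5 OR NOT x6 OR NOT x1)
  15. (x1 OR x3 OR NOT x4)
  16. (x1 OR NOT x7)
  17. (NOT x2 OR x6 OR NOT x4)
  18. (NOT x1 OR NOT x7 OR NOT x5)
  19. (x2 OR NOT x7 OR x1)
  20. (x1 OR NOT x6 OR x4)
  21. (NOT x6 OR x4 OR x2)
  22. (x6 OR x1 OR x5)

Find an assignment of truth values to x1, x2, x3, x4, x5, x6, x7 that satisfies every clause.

x1=T, x2=T, x3=T, x4=F, x5=T, x6=T, x7=F

Try x1 = True.
The remaining clauses are satisfied by x2 = True, x3 = True, x4 = False, x5 = True, x6 = True, x7 = False.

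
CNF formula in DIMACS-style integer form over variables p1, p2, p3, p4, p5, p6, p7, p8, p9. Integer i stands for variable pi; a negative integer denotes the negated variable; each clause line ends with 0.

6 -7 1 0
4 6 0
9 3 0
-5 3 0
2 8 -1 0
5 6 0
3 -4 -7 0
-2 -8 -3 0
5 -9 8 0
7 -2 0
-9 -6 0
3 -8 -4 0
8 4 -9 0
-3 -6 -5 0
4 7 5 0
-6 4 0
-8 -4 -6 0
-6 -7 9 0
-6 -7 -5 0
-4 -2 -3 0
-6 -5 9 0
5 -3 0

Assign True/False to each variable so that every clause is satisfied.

p1 = T  p2 = F  p3 = T  p4 = T  p5 = T  p6 = F  p7 = F  p8 = T  p9 = T

Check each clause:
  1. (p1 \/ ~p7 \/ p6) — ~p7 is true.
  2. (p4 \/ p6) — p4 is true.
  3. (p3 \/ p9) — p9 is true.
  4. (p3 \/ ~p5) — p3 is true.
  5. (p2 \/ p8 \/ ~p1) — p8 is true.
  6. (p5 \/ p6) — p5 is true.
  7. (~p7 \/ ~p4 \/ p3) — ~p7 is true.
  8. (~p8 \/ ~p2 \/ ~p3) — ~p2 is true.
  9. (~p9 \/ p8 \/ p5) — p8 is true.
  10. (~p2 \/ p7) — ~p2 is true.
  11. (~p6 \/ ~p9) — ~p6 is true.
  12. (~p8 \/ ~p4 \/ p3) — p3 is true.
  13. (p4 \/ p8 \/ ~p9) — p8 is true.
  14. (~p5 \/ ~p3 \/ ~p6) — ~p6 is true.
  15. (p7 \/ p5 \/ p4) — p4 is true.
  16. (~p6 \/ p4) — ~p6 is true.
  17. (~p4 \/ ~p6 \/ ~p8) — ~p6 is true.
  18. (~p7 \/ p9 \/ ~p6) — ~p7 is true.
  19. (~p5 \/ ~p7 \/ ~p6) — ~p7 is true.
  20. (~p4 \/ ~p3 \/ ~p2) — ~p2 is true.
  21. (p9 \/ ~p6 \/ ~p5) — p9 is true.
  22. (p5 \/ ~p3) — p5 is true.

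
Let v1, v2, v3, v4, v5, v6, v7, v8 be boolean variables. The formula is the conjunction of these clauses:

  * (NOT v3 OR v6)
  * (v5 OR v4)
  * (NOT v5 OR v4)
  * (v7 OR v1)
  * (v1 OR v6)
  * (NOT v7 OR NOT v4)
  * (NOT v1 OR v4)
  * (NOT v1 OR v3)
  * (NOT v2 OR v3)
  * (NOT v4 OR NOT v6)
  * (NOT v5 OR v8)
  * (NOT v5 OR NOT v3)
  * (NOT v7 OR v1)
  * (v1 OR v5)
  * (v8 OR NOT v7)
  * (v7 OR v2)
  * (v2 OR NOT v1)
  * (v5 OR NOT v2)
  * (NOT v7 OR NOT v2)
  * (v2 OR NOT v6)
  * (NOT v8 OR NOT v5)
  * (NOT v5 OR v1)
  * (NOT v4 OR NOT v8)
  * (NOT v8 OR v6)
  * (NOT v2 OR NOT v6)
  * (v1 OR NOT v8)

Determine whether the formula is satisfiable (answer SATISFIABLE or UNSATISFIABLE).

v1 = True:
  propagation gives v4=True, v7=False, v3=True, v6=True; an empty clause results — contradiction.
v1 = False:
  propagation gives v7=True; an empty clause results — contradiction.
Every branch closes, so no satisfying assignment exists.

UNSATISFIABLE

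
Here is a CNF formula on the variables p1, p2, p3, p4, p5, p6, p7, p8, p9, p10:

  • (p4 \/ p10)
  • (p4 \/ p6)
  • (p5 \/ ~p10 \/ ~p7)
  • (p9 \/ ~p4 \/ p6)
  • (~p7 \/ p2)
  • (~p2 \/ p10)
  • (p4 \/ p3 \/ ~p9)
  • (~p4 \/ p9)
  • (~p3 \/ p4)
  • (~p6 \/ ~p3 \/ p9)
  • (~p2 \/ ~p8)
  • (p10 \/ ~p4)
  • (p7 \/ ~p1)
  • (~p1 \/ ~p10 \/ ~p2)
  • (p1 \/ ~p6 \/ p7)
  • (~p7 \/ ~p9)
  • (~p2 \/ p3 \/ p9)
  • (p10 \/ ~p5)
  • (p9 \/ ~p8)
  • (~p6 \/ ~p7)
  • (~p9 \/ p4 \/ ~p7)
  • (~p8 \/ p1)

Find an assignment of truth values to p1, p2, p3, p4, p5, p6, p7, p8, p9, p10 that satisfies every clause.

p1=False, p2=False, p3=False, p4=True, p5=True, p6=False, p7=False, p8=False, p9=True, p10=True

Check each clause:
  1. (p10 \/ p4) — p10 is true.
  2. (p4 \/ p6) — p4 is true.
  3. (~p10 \/ ~p7 \/ p5) — ~p7 is true.
  4. (p6 \/ ~p4 \/ p9) — p9 is true.
  5. (p2 \/ ~p7) — ~p7 is true.
  6. (~p2 \/ p10) — p10 is true.
  7. (~p9 \/ p3 \/ p4) — p4 is true.
  8. (~p4 \/ p9) — p9 is true.
  9. (p4 \/ ~p3) — p4 is true.
  10. (p9 \/ ~p6 \/ ~p3) — p9 is true.
  11. (~p8 \/ ~p2) — ~p8 is true.
  12. (p10 \/ ~p4) — p10 is true.
  13. (~p1 \/ p7) — ~p1 is true.
  14. (~p10 \/ ~p1 \/ ~p2) — ~p1 is true.
  15. (p1 \/ ~p6 \/ p7) — ~p6 is true.
  16. (~p9 \/ ~p7) — ~p7 is true.
  17. (~p2 \/ p3 \/ p9) — p9 is true.
  18. (p10 \/ ~p5) — p10 is true.
  19. (~p8 \/ p9) — ~p8 is true.
  20. (~p6 \/ ~p7) — ~p7 is true.
  21. (p4 \/ ~p9 \/ ~p7) — ~p7 is true.
  22. (~p8 \/ p1) — ~p8 is true.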